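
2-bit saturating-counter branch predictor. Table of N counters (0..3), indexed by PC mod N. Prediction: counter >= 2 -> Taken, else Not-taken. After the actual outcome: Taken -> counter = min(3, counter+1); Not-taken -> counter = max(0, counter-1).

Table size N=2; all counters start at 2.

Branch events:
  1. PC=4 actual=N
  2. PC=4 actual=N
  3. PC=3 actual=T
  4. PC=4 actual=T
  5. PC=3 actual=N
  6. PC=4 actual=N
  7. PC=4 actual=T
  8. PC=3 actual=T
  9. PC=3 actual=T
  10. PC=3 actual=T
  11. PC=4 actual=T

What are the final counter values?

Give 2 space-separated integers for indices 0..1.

Answer: 2 3

Derivation:
Ev 1: PC=4 idx=0 pred=T actual=N -> ctr[0]=1
Ev 2: PC=4 idx=0 pred=N actual=N -> ctr[0]=0
Ev 3: PC=3 idx=1 pred=T actual=T -> ctr[1]=3
Ev 4: PC=4 idx=0 pred=N actual=T -> ctr[0]=1
Ev 5: PC=3 idx=1 pred=T actual=N -> ctr[1]=2
Ev 6: PC=4 idx=0 pred=N actual=N -> ctr[0]=0
Ev 7: PC=4 idx=0 pred=N actual=T -> ctr[0]=1
Ev 8: PC=3 idx=1 pred=T actual=T -> ctr[1]=3
Ev 9: PC=3 idx=1 pred=T actual=T -> ctr[1]=3
Ev 10: PC=3 idx=1 pred=T actual=T -> ctr[1]=3
Ev 11: PC=4 idx=0 pred=N actual=T -> ctr[0]=2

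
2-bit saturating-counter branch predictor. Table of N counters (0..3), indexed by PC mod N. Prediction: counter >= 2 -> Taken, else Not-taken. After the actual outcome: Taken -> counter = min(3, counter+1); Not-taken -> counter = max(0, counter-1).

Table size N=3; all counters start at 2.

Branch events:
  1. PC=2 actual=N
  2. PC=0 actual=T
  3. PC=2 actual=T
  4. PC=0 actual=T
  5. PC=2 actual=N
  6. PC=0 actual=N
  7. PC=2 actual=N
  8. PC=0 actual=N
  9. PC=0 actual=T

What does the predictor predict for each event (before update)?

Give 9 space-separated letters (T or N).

Answer: T T N T T T N T N

Derivation:
Ev 1: PC=2 idx=2 pred=T actual=N -> ctr[2]=1
Ev 2: PC=0 idx=0 pred=T actual=T -> ctr[0]=3
Ev 3: PC=2 idx=2 pred=N actual=T -> ctr[2]=2
Ev 4: PC=0 idx=0 pred=T actual=T -> ctr[0]=3
Ev 5: PC=2 idx=2 pred=T actual=N -> ctr[2]=1
Ev 6: PC=0 idx=0 pred=T actual=N -> ctr[0]=2
Ev 7: PC=2 idx=2 pred=N actual=N -> ctr[2]=0
Ev 8: PC=0 idx=0 pred=T actual=N -> ctr[0]=1
Ev 9: PC=0 idx=0 pred=N actual=T -> ctr[0]=2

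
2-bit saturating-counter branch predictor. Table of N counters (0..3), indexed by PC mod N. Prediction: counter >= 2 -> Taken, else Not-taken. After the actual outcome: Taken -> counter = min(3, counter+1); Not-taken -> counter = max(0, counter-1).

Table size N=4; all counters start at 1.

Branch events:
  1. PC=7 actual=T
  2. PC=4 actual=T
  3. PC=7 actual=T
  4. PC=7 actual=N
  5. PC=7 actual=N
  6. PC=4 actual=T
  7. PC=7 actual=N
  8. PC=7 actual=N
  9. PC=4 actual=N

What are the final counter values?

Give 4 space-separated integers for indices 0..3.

Ev 1: PC=7 idx=3 pred=N actual=T -> ctr[3]=2
Ev 2: PC=4 idx=0 pred=N actual=T -> ctr[0]=2
Ev 3: PC=7 idx=3 pred=T actual=T -> ctr[3]=3
Ev 4: PC=7 idx=3 pred=T actual=N -> ctr[3]=2
Ev 5: PC=7 idx=3 pred=T actual=N -> ctr[3]=1
Ev 6: PC=4 idx=0 pred=T actual=T -> ctr[0]=3
Ev 7: PC=7 idx=3 pred=N actual=N -> ctr[3]=0
Ev 8: PC=7 idx=3 pred=N actual=N -> ctr[3]=0
Ev 9: PC=4 idx=0 pred=T actual=N -> ctr[0]=2

Answer: 2 1 1 0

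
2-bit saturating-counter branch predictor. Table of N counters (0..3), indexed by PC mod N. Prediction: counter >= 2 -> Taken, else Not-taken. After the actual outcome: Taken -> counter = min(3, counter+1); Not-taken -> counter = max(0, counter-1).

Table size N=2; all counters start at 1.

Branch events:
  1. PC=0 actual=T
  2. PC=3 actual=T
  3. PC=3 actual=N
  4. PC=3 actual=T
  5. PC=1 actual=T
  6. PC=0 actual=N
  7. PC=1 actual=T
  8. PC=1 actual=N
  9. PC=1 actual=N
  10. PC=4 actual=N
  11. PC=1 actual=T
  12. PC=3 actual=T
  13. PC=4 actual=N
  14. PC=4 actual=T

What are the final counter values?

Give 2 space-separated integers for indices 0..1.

Answer: 1 3

Derivation:
Ev 1: PC=0 idx=0 pred=N actual=T -> ctr[0]=2
Ev 2: PC=3 idx=1 pred=N actual=T -> ctr[1]=2
Ev 3: PC=3 idx=1 pred=T actual=N -> ctr[1]=1
Ev 4: PC=3 idx=1 pred=N actual=T -> ctr[1]=2
Ev 5: PC=1 idx=1 pred=T actual=T -> ctr[1]=3
Ev 6: PC=0 idx=0 pred=T actual=N -> ctr[0]=1
Ev 7: PC=1 idx=1 pred=T actual=T -> ctr[1]=3
Ev 8: PC=1 idx=1 pred=T actual=N -> ctr[1]=2
Ev 9: PC=1 idx=1 pred=T actual=N -> ctr[1]=1
Ev 10: PC=4 idx=0 pred=N actual=N -> ctr[0]=0
Ev 11: PC=1 idx=1 pred=N actual=T -> ctr[1]=2
Ev 12: PC=3 idx=1 pred=T actual=T -> ctr[1]=3
Ev 13: PC=4 idx=0 pred=N actual=N -> ctr[0]=0
Ev 14: PC=4 idx=0 pred=N actual=T -> ctr[0]=1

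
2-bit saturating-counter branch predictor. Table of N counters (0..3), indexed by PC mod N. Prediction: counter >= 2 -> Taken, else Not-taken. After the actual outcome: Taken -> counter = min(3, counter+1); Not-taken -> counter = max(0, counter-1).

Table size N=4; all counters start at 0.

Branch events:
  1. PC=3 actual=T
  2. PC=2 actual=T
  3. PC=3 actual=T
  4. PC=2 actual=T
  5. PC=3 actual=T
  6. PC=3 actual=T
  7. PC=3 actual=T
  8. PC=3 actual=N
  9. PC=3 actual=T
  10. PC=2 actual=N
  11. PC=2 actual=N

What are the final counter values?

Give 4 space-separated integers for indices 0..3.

Answer: 0 0 0 3

Derivation:
Ev 1: PC=3 idx=3 pred=N actual=T -> ctr[3]=1
Ev 2: PC=2 idx=2 pred=N actual=T -> ctr[2]=1
Ev 3: PC=3 idx=3 pred=N actual=T -> ctr[3]=2
Ev 4: PC=2 idx=2 pred=N actual=T -> ctr[2]=2
Ev 5: PC=3 idx=3 pred=T actual=T -> ctr[3]=3
Ev 6: PC=3 idx=3 pred=T actual=T -> ctr[3]=3
Ev 7: PC=3 idx=3 pred=T actual=T -> ctr[3]=3
Ev 8: PC=3 idx=3 pred=T actual=N -> ctr[3]=2
Ev 9: PC=3 idx=3 pred=T actual=T -> ctr[3]=3
Ev 10: PC=2 idx=2 pred=T actual=N -> ctr[2]=1
Ev 11: PC=2 idx=2 pred=N actual=N -> ctr[2]=0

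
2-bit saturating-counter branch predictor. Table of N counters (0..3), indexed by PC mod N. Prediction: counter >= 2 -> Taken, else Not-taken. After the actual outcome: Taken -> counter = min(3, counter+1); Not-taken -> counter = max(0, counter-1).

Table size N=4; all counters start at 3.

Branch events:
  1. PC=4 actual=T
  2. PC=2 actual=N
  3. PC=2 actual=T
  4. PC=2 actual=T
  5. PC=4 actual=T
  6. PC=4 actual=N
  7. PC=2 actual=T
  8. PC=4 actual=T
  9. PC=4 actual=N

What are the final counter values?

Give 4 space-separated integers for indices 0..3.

Ev 1: PC=4 idx=0 pred=T actual=T -> ctr[0]=3
Ev 2: PC=2 idx=2 pred=T actual=N -> ctr[2]=2
Ev 3: PC=2 idx=2 pred=T actual=T -> ctr[2]=3
Ev 4: PC=2 idx=2 pred=T actual=T -> ctr[2]=3
Ev 5: PC=4 idx=0 pred=T actual=T -> ctr[0]=3
Ev 6: PC=4 idx=0 pred=T actual=N -> ctr[0]=2
Ev 7: PC=2 idx=2 pred=T actual=T -> ctr[2]=3
Ev 8: PC=4 idx=0 pred=T actual=T -> ctr[0]=3
Ev 9: PC=4 idx=0 pred=T actual=N -> ctr[0]=2

Answer: 2 3 3 3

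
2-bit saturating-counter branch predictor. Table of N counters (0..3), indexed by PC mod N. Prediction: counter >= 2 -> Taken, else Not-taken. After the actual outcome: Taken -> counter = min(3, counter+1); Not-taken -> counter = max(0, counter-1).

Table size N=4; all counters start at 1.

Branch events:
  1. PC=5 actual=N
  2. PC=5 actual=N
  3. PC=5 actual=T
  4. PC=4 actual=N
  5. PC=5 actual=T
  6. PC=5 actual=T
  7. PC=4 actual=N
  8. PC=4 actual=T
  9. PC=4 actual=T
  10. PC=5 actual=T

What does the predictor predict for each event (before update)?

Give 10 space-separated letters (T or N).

Answer: N N N N N T N N N T

Derivation:
Ev 1: PC=5 idx=1 pred=N actual=N -> ctr[1]=0
Ev 2: PC=5 idx=1 pred=N actual=N -> ctr[1]=0
Ev 3: PC=5 idx=1 pred=N actual=T -> ctr[1]=1
Ev 4: PC=4 idx=0 pred=N actual=N -> ctr[0]=0
Ev 5: PC=5 idx=1 pred=N actual=T -> ctr[1]=2
Ev 6: PC=5 idx=1 pred=T actual=T -> ctr[1]=3
Ev 7: PC=4 idx=0 pred=N actual=N -> ctr[0]=0
Ev 8: PC=4 idx=0 pred=N actual=T -> ctr[0]=1
Ev 9: PC=4 idx=0 pred=N actual=T -> ctr[0]=2
Ev 10: PC=5 idx=1 pred=T actual=T -> ctr[1]=3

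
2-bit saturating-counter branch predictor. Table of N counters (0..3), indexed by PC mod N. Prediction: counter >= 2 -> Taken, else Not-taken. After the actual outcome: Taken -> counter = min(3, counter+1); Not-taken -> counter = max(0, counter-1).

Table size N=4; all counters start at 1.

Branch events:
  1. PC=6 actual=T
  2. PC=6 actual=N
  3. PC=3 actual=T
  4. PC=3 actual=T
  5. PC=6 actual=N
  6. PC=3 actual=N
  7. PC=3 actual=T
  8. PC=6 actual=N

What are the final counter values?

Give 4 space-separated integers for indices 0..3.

Ev 1: PC=6 idx=2 pred=N actual=T -> ctr[2]=2
Ev 2: PC=6 idx=2 pred=T actual=N -> ctr[2]=1
Ev 3: PC=3 idx=3 pred=N actual=T -> ctr[3]=2
Ev 4: PC=3 idx=3 pred=T actual=T -> ctr[3]=3
Ev 5: PC=6 idx=2 pred=N actual=N -> ctr[2]=0
Ev 6: PC=3 idx=3 pred=T actual=N -> ctr[3]=2
Ev 7: PC=3 idx=3 pred=T actual=T -> ctr[3]=3
Ev 8: PC=6 idx=2 pred=N actual=N -> ctr[2]=0

Answer: 1 1 0 3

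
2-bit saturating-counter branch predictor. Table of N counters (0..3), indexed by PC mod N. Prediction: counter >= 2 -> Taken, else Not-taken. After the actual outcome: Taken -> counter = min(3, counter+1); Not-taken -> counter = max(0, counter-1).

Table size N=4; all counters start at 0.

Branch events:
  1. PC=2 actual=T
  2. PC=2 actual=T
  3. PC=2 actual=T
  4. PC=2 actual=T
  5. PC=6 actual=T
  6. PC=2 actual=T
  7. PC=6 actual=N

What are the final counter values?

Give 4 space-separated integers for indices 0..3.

Answer: 0 0 2 0

Derivation:
Ev 1: PC=2 idx=2 pred=N actual=T -> ctr[2]=1
Ev 2: PC=2 idx=2 pred=N actual=T -> ctr[2]=2
Ev 3: PC=2 idx=2 pred=T actual=T -> ctr[2]=3
Ev 4: PC=2 idx=2 pred=T actual=T -> ctr[2]=3
Ev 5: PC=6 idx=2 pred=T actual=T -> ctr[2]=3
Ev 6: PC=2 idx=2 pred=T actual=T -> ctr[2]=3
Ev 7: PC=6 idx=2 pred=T actual=N -> ctr[2]=2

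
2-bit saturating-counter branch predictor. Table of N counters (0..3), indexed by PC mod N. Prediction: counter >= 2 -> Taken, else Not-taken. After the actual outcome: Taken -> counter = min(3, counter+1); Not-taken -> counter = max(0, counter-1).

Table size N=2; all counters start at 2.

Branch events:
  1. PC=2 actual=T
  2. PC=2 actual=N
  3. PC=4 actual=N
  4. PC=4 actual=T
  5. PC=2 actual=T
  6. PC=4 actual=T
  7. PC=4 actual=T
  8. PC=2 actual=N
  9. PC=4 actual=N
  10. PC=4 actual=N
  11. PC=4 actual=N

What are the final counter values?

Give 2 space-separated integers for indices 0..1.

Ev 1: PC=2 idx=0 pred=T actual=T -> ctr[0]=3
Ev 2: PC=2 idx=0 pred=T actual=N -> ctr[0]=2
Ev 3: PC=4 idx=0 pred=T actual=N -> ctr[0]=1
Ev 4: PC=4 idx=0 pred=N actual=T -> ctr[0]=2
Ev 5: PC=2 idx=0 pred=T actual=T -> ctr[0]=3
Ev 6: PC=4 idx=0 pred=T actual=T -> ctr[0]=3
Ev 7: PC=4 idx=0 pred=T actual=T -> ctr[0]=3
Ev 8: PC=2 idx=0 pred=T actual=N -> ctr[0]=2
Ev 9: PC=4 idx=0 pred=T actual=N -> ctr[0]=1
Ev 10: PC=4 idx=0 pred=N actual=N -> ctr[0]=0
Ev 11: PC=4 idx=0 pred=N actual=N -> ctr[0]=0

Answer: 0 2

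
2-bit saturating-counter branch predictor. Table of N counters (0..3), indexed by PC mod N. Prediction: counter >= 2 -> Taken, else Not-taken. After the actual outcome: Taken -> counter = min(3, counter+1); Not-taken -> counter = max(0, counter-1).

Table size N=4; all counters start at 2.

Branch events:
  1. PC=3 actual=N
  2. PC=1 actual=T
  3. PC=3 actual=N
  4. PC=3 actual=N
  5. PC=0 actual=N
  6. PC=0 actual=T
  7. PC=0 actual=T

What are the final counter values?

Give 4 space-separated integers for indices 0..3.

Ev 1: PC=3 idx=3 pred=T actual=N -> ctr[3]=1
Ev 2: PC=1 idx=1 pred=T actual=T -> ctr[1]=3
Ev 3: PC=3 idx=3 pred=N actual=N -> ctr[3]=0
Ev 4: PC=3 idx=3 pred=N actual=N -> ctr[3]=0
Ev 5: PC=0 idx=0 pred=T actual=N -> ctr[0]=1
Ev 6: PC=0 idx=0 pred=N actual=T -> ctr[0]=2
Ev 7: PC=0 idx=0 pred=T actual=T -> ctr[0]=3

Answer: 3 3 2 0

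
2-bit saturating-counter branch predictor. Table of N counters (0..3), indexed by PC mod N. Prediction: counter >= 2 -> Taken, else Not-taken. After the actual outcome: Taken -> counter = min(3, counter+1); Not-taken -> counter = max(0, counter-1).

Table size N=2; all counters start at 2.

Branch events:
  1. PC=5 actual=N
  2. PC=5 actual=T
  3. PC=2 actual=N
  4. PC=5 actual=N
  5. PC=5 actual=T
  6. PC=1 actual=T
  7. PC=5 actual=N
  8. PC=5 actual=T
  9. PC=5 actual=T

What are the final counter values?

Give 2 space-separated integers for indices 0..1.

Answer: 1 3

Derivation:
Ev 1: PC=5 idx=1 pred=T actual=N -> ctr[1]=1
Ev 2: PC=5 idx=1 pred=N actual=T -> ctr[1]=2
Ev 3: PC=2 idx=0 pred=T actual=N -> ctr[0]=1
Ev 4: PC=5 idx=1 pred=T actual=N -> ctr[1]=1
Ev 5: PC=5 idx=1 pred=N actual=T -> ctr[1]=2
Ev 6: PC=1 idx=1 pred=T actual=T -> ctr[1]=3
Ev 7: PC=5 idx=1 pred=T actual=N -> ctr[1]=2
Ev 8: PC=5 idx=1 pred=T actual=T -> ctr[1]=3
Ev 9: PC=5 idx=1 pred=T actual=T -> ctr[1]=3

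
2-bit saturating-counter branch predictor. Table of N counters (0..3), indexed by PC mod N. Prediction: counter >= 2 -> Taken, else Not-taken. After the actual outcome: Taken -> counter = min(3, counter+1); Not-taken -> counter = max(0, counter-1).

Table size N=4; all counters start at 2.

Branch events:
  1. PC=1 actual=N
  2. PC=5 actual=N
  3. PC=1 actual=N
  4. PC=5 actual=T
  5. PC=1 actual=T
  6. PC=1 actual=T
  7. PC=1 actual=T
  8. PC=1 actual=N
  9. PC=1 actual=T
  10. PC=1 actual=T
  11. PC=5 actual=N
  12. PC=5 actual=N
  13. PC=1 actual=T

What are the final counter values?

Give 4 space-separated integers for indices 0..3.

Ev 1: PC=1 idx=1 pred=T actual=N -> ctr[1]=1
Ev 2: PC=5 idx=1 pred=N actual=N -> ctr[1]=0
Ev 3: PC=1 idx=1 pred=N actual=N -> ctr[1]=0
Ev 4: PC=5 idx=1 pred=N actual=T -> ctr[1]=1
Ev 5: PC=1 idx=1 pred=N actual=T -> ctr[1]=2
Ev 6: PC=1 idx=1 pred=T actual=T -> ctr[1]=3
Ev 7: PC=1 idx=1 pred=T actual=T -> ctr[1]=3
Ev 8: PC=1 idx=1 pred=T actual=N -> ctr[1]=2
Ev 9: PC=1 idx=1 pred=T actual=T -> ctr[1]=3
Ev 10: PC=1 idx=1 pred=T actual=T -> ctr[1]=3
Ev 11: PC=5 idx=1 pred=T actual=N -> ctr[1]=2
Ev 12: PC=5 idx=1 pred=T actual=N -> ctr[1]=1
Ev 13: PC=1 idx=1 pred=N actual=T -> ctr[1]=2

Answer: 2 2 2 2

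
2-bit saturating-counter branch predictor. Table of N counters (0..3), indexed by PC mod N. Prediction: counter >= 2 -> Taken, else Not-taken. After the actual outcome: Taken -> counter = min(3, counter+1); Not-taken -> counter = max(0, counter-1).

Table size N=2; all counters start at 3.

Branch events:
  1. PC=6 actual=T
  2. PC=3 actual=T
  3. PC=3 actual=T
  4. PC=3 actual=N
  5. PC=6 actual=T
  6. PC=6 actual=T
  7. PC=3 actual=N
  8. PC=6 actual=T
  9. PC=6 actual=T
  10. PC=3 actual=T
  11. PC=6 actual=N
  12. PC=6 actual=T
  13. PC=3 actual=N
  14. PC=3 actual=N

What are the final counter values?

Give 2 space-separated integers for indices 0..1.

Answer: 3 0

Derivation:
Ev 1: PC=6 idx=0 pred=T actual=T -> ctr[0]=3
Ev 2: PC=3 idx=1 pred=T actual=T -> ctr[1]=3
Ev 3: PC=3 idx=1 pred=T actual=T -> ctr[1]=3
Ev 4: PC=3 idx=1 pred=T actual=N -> ctr[1]=2
Ev 5: PC=6 idx=0 pred=T actual=T -> ctr[0]=3
Ev 6: PC=6 idx=0 pred=T actual=T -> ctr[0]=3
Ev 7: PC=3 idx=1 pred=T actual=N -> ctr[1]=1
Ev 8: PC=6 idx=0 pred=T actual=T -> ctr[0]=3
Ev 9: PC=6 idx=0 pred=T actual=T -> ctr[0]=3
Ev 10: PC=3 idx=1 pred=N actual=T -> ctr[1]=2
Ev 11: PC=6 idx=0 pred=T actual=N -> ctr[0]=2
Ev 12: PC=6 idx=0 pred=T actual=T -> ctr[0]=3
Ev 13: PC=3 idx=1 pred=T actual=N -> ctr[1]=1
Ev 14: PC=3 idx=1 pred=N actual=N -> ctr[1]=0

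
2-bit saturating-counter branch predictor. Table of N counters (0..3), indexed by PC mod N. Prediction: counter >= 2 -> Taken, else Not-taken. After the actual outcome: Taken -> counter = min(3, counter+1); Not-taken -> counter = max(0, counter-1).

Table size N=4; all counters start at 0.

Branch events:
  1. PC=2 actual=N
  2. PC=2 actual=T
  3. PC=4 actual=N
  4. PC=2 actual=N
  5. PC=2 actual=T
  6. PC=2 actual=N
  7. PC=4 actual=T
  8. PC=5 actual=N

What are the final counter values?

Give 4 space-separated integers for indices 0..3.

Ev 1: PC=2 idx=2 pred=N actual=N -> ctr[2]=0
Ev 2: PC=2 idx=2 pred=N actual=T -> ctr[2]=1
Ev 3: PC=4 idx=0 pred=N actual=N -> ctr[0]=0
Ev 4: PC=2 idx=2 pred=N actual=N -> ctr[2]=0
Ev 5: PC=2 idx=2 pred=N actual=T -> ctr[2]=1
Ev 6: PC=2 idx=2 pred=N actual=N -> ctr[2]=0
Ev 7: PC=4 idx=0 pred=N actual=T -> ctr[0]=1
Ev 8: PC=5 idx=1 pred=N actual=N -> ctr[1]=0

Answer: 1 0 0 0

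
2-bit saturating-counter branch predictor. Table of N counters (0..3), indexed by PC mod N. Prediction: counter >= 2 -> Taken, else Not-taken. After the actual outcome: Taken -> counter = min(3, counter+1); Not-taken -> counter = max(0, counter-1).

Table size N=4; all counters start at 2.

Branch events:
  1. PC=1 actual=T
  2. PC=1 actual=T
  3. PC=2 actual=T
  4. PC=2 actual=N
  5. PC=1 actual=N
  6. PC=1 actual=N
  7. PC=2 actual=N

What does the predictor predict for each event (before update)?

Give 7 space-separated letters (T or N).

Answer: T T T T T T T

Derivation:
Ev 1: PC=1 idx=1 pred=T actual=T -> ctr[1]=3
Ev 2: PC=1 idx=1 pred=T actual=T -> ctr[1]=3
Ev 3: PC=2 idx=2 pred=T actual=T -> ctr[2]=3
Ev 4: PC=2 idx=2 pred=T actual=N -> ctr[2]=2
Ev 5: PC=1 idx=1 pred=T actual=N -> ctr[1]=2
Ev 6: PC=1 idx=1 pred=T actual=N -> ctr[1]=1
Ev 7: PC=2 idx=2 pred=T actual=N -> ctr[2]=1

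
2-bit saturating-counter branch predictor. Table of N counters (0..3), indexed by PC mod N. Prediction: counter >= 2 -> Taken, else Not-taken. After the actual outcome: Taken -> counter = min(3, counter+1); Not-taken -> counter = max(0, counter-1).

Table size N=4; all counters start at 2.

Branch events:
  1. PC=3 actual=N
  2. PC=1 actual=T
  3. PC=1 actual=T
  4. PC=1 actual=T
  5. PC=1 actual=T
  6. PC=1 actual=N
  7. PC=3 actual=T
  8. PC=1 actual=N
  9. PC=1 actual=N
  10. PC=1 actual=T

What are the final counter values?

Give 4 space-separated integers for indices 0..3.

Answer: 2 1 2 2

Derivation:
Ev 1: PC=3 idx=3 pred=T actual=N -> ctr[3]=1
Ev 2: PC=1 idx=1 pred=T actual=T -> ctr[1]=3
Ev 3: PC=1 idx=1 pred=T actual=T -> ctr[1]=3
Ev 4: PC=1 idx=1 pred=T actual=T -> ctr[1]=3
Ev 5: PC=1 idx=1 pred=T actual=T -> ctr[1]=3
Ev 6: PC=1 idx=1 pred=T actual=N -> ctr[1]=2
Ev 7: PC=3 idx=3 pred=N actual=T -> ctr[3]=2
Ev 8: PC=1 idx=1 pred=T actual=N -> ctr[1]=1
Ev 9: PC=1 idx=1 pred=N actual=N -> ctr[1]=0
Ev 10: PC=1 idx=1 pred=N actual=T -> ctr[1]=1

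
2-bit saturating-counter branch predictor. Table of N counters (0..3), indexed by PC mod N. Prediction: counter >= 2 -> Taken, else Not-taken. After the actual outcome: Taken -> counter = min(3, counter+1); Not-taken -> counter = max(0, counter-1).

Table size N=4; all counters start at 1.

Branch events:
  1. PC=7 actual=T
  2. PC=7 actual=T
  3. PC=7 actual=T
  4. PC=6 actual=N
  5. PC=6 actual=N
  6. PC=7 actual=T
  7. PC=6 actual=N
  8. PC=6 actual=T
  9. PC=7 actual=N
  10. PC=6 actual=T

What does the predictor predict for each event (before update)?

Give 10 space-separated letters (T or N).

Answer: N T T N N T N N T N

Derivation:
Ev 1: PC=7 idx=3 pred=N actual=T -> ctr[3]=2
Ev 2: PC=7 idx=3 pred=T actual=T -> ctr[3]=3
Ev 3: PC=7 idx=3 pred=T actual=T -> ctr[3]=3
Ev 4: PC=6 idx=2 pred=N actual=N -> ctr[2]=0
Ev 5: PC=6 idx=2 pred=N actual=N -> ctr[2]=0
Ev 6: PC=7 idx=3 pred=T actual=T -> ctr[3]=3
Ev 7: PC=6 idx=2 pred=N actual=N -> ctr[2]=0
Ev 8: PC=6 idx=2 pred=N actual=T -> ctr[2]=1
Ev 9: PC=7 idx=3 pred=T actual=N -> ctr[3]=2
Ev 10: PC=6 idx=2 pred=N actual=T -> ctr[2]=2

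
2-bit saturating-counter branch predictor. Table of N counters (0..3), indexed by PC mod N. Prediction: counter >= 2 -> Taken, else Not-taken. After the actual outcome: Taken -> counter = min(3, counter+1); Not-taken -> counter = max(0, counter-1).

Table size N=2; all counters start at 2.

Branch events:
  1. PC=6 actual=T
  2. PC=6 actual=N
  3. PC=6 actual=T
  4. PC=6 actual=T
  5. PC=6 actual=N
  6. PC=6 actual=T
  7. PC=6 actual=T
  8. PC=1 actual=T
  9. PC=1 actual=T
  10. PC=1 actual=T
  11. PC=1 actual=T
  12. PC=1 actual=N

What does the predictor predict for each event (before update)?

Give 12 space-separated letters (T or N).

Ev 1: PC=6 idx=0 pred=T actual=T -> ctr[0]=3
Ev 2: PC=6 idx=0 pred=T actual=N -> ctr[0]=2
Ev 3: PC=6 idx=0 pred=T actual=T -> ctr[0]=3
Ev 4: PC=6 idx=0 pred=T actual=T -> ctr[0]=3
Ev 5: PC=6 idx=0 pred=T actual=N -> ctr[0]=2
Ev 6: PC=6 idx=0 pred=T actual=T -> ctr[0]=3
Ev 7: PC=6 idx=0 pred=T actual=T -> ctr[0]=3
Ev 8: PC=1 idx=1 pred=T actual=T -> ctr[1]=3
Ev 9: PC=1 idx=1 pred=T actual=T -> ctr[1]=3
Ev 10: PC=1 idx=1 pred=T actual=T -> ctr[1]=3
Ev 11: PC=1 idx=1 pred=T actual=T -> ctr[1]=3
Ev 12: PC=1 idx=1 pred=T actual=N -> ctr[1]=2

Answer: T T T T T T T T T T T T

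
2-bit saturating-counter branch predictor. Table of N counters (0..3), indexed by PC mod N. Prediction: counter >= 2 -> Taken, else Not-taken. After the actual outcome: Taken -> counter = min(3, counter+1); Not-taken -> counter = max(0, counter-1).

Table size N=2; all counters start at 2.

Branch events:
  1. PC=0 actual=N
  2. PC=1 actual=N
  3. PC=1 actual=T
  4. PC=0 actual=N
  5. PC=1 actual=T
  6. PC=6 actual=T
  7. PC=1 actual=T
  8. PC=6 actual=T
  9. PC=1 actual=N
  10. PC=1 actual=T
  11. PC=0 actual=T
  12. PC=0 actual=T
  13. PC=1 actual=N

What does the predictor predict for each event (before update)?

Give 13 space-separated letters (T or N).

Ev 1: PC=0 idx=0 pred=T actual=N -> ctr[0]=1
Ev 2: PC=1 idx=1 pred=T actual=N -> ctr[1]=1
Ev 3: PC=1 idx=1 pred=N actual=T -> ctr[1]=2
Ev 4: PC=0 idx=0 pred=N actual=N -> ctr[0]=0
Ev 5: PC=1 idx=1 pred=T actual=T -> ctr[1]=3
Ev 6: PC=6 idx=0 pred=N actual=T -> ctr[0]=1
Ev 7: PC=1 idx=1 pred=T actual=T -> ctr[1]=3
Ev 8: PC=6 idx=0 pred=N actual=T -> ctr[0]=2
Ev 9: PC=1 idx=1 pred=T actual=N -> ctr[1]=2
Ev 10: PC=1 idx=1 pred=T actual=T -> ctr[1]=3
Ev 11: PC=0 idx=0 pred=T actual=T -> ctr[0]=3
Ev 12: PC=0 idx=0 pred=T actual=T -> ctr[0]=3
Ev 13: PC=1 idx=1 pred=T actual=N -> ctr[1]=2

Answer: T T N N T N T N T T T T T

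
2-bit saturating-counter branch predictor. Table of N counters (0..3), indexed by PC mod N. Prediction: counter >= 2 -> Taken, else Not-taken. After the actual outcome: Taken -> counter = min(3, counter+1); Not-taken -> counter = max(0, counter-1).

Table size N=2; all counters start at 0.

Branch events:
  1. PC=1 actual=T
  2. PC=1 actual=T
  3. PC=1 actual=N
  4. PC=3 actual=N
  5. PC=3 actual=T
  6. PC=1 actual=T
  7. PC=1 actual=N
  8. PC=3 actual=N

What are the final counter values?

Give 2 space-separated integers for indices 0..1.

Answer: 0 0

Derivation:
Ev 1: PC=1 idx=1 pred=N actual=T -> ctr[1]=1
Ev 2: PC=1 idx=1 pred=N actual=T -> ctr[1]=2
Ev 3: PC=1 idx=1 pred=T actual=N -> ctr[1]=1
Ev 4: PC=3 idx=1 pred=N actual=N -> ctr[1]=0
Ev 5: PC=3 idx=1 pred=N actual=T -> ctr[1]=1
Ev 6: PC=1 idx=1 pred=N actual=T -> ctr[1]=2
Ev 7: PC=1 idx=1 pred=T actual=N -> ctr[1]=1
Ev 8: PC=3 idx=1 pred=N actual=N -> ctr[1]=0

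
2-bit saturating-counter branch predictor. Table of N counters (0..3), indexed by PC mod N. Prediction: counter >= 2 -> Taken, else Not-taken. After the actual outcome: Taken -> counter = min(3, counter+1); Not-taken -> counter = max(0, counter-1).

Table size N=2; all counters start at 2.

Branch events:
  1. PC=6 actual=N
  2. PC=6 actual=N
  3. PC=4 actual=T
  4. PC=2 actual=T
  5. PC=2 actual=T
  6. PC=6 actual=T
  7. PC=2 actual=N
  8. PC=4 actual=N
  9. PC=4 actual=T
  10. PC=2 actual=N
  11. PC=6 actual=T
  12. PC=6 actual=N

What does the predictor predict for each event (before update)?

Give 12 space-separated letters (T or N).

Answer: T N N N T T T T N T N T

Derivation:
Ev 1: PC=6 idx=0 pred=T actual=N -> ctr[0]=1
Ev 2: PC=6 idx=0 pred=N actual=N -> ctr[0]=0
Ev 3: PC=4 idx=0 pred=N actual=T -> ctr[0]=1
Ev 4: PC=2 idx=0 pred=N actual=T -> ctr[0]=2
Ev 5: PC=2 idx=0 pred=T actual=T -> ctr[0]=3
Ev 6: PC=6 idx=0 pred=T actual=T -> ctr[0]=3
Ev 7: PC=2 idx=0 pred=T actual=N -> ctr[0]=2
Ev 8: PC=4 idx=0 pred=T actual=N -> ctr[0]=1
Ev 9: PC=4 idx=0 pred=N actual=T -> ctr[0]=2
Ev 10: PC=2 idx=0 pred=T actual=N -> ctr[0]=1
Ev 11: PC=6 idx=0 pred=N actual=T -> ctr[0]=2
Ev 12: PC=6 idx=0 pred=T actual=N -> ctr[0]=1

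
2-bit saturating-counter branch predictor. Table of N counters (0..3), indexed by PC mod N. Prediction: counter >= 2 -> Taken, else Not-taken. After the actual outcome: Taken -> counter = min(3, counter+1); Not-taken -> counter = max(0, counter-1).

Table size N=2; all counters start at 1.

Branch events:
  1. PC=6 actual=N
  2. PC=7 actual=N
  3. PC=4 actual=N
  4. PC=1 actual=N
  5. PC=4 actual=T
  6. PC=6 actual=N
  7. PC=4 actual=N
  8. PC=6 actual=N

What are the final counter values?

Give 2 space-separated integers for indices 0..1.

Ev 1: PC=6 idx=0 pred=N actual=N -> ctr[0]=0
Ev 2: PC=7 idx=1 pred=N actual=N -> ctr[1]=0
Ev 3: PC=4 idx=0 pred=N actual=N -> ctr[0]=0
Ev 4: PC=1 idx=1 pred=N actual=N -> ctr[1]=0
Ev 5: PC=4 idx=0 pred=N actual=T -> ctr[0]=1
Ev 6: PC=6 idx=0 pred=N actual=N -> ctr[0]=0
Ev 7: PC=4 idx=0 pred=N actual=N -> ctr[0]=0
Ev 8: PC=6 idx=0 pred=N actual=N -> ctr[0]=0

Answer: 0 0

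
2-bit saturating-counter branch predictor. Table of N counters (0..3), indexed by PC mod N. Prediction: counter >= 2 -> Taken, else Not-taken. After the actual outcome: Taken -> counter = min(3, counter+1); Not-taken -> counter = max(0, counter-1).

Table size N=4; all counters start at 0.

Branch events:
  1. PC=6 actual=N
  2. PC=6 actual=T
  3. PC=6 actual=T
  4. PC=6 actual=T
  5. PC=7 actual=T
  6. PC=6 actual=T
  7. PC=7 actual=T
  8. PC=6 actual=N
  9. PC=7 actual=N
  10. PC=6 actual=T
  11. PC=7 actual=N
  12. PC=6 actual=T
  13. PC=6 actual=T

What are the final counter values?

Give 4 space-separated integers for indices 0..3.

Answer: 0 0 3 0

Derivation:
Ev 1: PC=6 idx=2 pred=N actual=N -> ctr[2]=0
Ev 2: PC=6 idx=2 pred=N actual=T -> ctr[2]=1
Ev 3: PC=6 idx=2 pred=N actual=T -> ctr[2]=2
Ev 4: PC=6 idx=2 pred=T actual=T -> ctr[2]=3
Ev 5: PC=7 idx=3 pred=N actual=T -> ctr[3]=1
Ev 6: PC=6 idx=2 pred=T actual=T -> ctr[2]=3
Ev 7: PC=7 idx=3 pred=N actual=T -> ctr[3]=2
Ev 8: PC=6 idx=2 pred=T actual=N -> ctr[2]=2
Ev 9: PC=7 idx=3 pred=T actual=N -> ctr[3]=1
Ev 10: PC=6 idx=2 pred=T actual=T -> ctr[2]=3
Ev 11: PC=7 idx=3 pred=N actual=N -> ctr[3]=0
Ev 12: PC=6 idx=2 pred=T actual=T -> ctr[2]=3
Ev 13: PC=6 idx=2 pred=T actual=T -> ctr[2]=3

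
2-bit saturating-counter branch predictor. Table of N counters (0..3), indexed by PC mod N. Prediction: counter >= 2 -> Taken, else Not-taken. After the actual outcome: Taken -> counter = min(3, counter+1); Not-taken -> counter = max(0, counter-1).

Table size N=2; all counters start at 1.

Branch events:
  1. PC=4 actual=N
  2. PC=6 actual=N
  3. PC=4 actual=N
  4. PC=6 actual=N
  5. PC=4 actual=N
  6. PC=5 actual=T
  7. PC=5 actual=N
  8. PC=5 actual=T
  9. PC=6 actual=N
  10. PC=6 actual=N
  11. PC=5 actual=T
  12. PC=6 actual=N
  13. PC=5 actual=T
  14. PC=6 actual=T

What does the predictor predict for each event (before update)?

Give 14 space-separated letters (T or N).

Ev 1: PC=4 idx=0 pred=N actual=N -> ctr[0]=0
Ev 2: PC=6 idx=0 pred=N actual=N -> ctr[0]=0
Ev 3: PC=4 idx=0 pred=N actual=N -> ctr[0]=0
Ev 4: PC=6 idx=0 pred=N actual=N -> ctr[0]=0
Ev 5: PC=4 idx=0 pred=N actual=N -> ctr[0]=0
Ev 6: PC=5 idx=1 pred=N actual=T -> ctr[1]=2
Ev 7: PC=5 idx=1 pred=T actual=N -> ctr[1]=1
Ev 8: PC=5 idx=1 pred=N actual=T -> ctr[1]=2
Ev 9: PC=6 idx=0 pred=N actual=N -> ctr[0]=0
Ev 10: PC=6 idx=0 pred=N actual=N -> ctr[0]=0
Ev 11: PC=5 idx=1 pred=T actual=T -> ctr[1]=3
Ev 12: PC=6 idx=0 pred=N actual=N -> ctr[0]=0
Ev 13: PC=5 idx=1 pred=T actual=T -> ctr[1]=3
Ev 14: PC=6 idx=0 pred=N actual=T -> ctr[0]=1

Answer: N N N N N N T N N N T N T N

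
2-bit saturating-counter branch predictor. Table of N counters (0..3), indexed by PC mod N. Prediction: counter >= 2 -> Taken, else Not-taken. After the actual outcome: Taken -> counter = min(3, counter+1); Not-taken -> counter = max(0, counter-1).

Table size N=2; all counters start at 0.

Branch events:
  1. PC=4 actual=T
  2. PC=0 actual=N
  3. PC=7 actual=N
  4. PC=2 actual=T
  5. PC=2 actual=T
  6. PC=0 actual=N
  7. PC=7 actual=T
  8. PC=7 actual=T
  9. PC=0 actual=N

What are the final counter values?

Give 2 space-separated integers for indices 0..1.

Answer: 0 2

Derivation:
Ev 1: PC=4 idx=0 pred=N actual=T -> ctr[0]=1
Ev 2: PC=0 idx=0 pred=N actual=N -> ctr[0]=0
Ev 3: PC=7 idx=1 pred=N actual=N -> ctr[1]=0
Ev 4: PC=2 idx=0 pred=N actual=T -> ctr[0]=1
Ev 5: PC=2 idx=0 pred=N actual=T -> ctr[0]=2
Ev 6: PC=0 idx=0 pred=T actual=N -> ctr[0]=1
Ev 7: PC=7 idx=1 pred=N actual=T -> ctr[1]=1
Ev 8: PC=7 idx=1 pred=N actual=T -> ctr[1]=2
Ev 9: PC=0 idx=0 pred=N actual=N -> ctr[0]=0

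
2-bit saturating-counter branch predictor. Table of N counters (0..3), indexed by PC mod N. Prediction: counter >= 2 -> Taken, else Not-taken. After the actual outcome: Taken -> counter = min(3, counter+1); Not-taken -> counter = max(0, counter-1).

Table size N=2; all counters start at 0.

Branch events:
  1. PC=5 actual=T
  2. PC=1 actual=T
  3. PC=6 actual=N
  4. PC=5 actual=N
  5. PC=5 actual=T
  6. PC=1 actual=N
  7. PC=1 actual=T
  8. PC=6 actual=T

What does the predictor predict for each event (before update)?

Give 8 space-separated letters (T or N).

Ev 1: PC=5 idx=1 pred=N actual=T -> ctr[1]=1
Ev 2: PC=1 idx=1 pred=N actual=T -> ctr[1]=2
Ev 3: PC=6 idx=0 pred=N actual=N -> ctr[0]=0
Ev 4: PC=5 idx=1 pred=T actual=N -> ctr[1]=1
Ev 5: PC=5 idx=1 pred=N actual=T -> ctr[1]=2
Ev 6: PC=1 idx=1 pred=T actual=N -> ctr[1]=1
Ev 7: PC=1 idx=1 pred=N actual=T -> ctr[1]=2
Ev 8: PC=6 idx=0 pred=N actual=T -> ctr[0]=1

Answer: N N N T N T N N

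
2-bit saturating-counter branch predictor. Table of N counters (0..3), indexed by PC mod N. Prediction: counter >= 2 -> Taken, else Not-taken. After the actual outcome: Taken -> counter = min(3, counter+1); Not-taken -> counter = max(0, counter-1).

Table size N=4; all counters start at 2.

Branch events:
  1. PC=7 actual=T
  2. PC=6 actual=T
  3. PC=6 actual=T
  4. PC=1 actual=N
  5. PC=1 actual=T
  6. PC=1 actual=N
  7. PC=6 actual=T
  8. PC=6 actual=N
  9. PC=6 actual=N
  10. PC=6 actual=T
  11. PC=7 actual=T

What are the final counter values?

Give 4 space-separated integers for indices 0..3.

Answer: 2 1 2 3

Derivation:
Ev 1: PC=7 idx=3 pred=T actual=T -> ctr[3]=3
Ev 2: PC=6 idx=2 pred=T actual=T -> ctr[2]=3
Ev 3: PC=6 idx=2 pred=T actual=T -> ctr[2]=3
Ev 4: PC=1 idx=1 pred=T actual=N -> ctr[1]=1
Ev 5: PC=1 idx=1 pred=N actual=T -> ctr[1]=2
Ev 6: PC=1 idx=1 pred=T actual=N -> ctr[1]=1
Ev 7: PC=6 idx=2 pred=T actual=T -> ctr[2]=3
Ev 8: PC=6 idx=2 pred=T actual=N -> ctr[2]=2
Ev 9: PC=6 idx=2 pred=T actual=N -> ctr[2]=1
Ev 10: PC=6 idx=2 pred=N actual=T -> ctr[2]=2
Ev 11: PC=7 idx=3 pred=T actual=T -> ctr[3]=3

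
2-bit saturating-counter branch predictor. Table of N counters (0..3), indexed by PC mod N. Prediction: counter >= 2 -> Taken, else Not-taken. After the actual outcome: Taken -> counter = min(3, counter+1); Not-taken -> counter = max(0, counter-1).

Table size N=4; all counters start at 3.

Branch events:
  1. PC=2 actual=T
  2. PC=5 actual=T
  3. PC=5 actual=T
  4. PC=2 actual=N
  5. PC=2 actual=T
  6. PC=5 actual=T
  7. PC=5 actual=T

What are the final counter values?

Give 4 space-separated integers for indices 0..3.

Ev 1: PC=2 idx=2 pred=T actual=T -> ctr[2]=3
Ev 2: PC=5 idx=1 pred=T actual=T -> ctr[1]=3
Ev 3: PC=5 idx=1 pred=T actual=T -> ctr[1]=3
Ev 4: PC=2 idx=2 pred=T actual=N -> ctr[2]=2
Ev 5: PC=2 idx=2 pred=T actual=T -> ctr[2]=3
Ev 6: PC=5 idx=1 pred=T actual=T -> ctr[1]=3
Ev 7: PC=5 idx=1 pred=T actual=T -> ctr[1]=3

Answer: 3 3 3 3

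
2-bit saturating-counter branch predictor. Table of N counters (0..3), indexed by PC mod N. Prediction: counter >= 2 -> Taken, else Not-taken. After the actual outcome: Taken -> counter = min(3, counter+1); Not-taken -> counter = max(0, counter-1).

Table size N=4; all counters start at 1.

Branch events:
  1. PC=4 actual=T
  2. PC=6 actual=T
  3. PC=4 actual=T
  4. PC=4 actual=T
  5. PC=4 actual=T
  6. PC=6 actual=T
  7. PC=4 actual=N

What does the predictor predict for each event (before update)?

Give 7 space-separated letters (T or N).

Ev 1: PC=4 idx=0 pred=N actual=T -> ctr[0]=2
Ev 2: PC=6 idx=2 pred=N actual=T -> ctr[2]=2
Ev 3: PC=4 idx=0 pred=T actual=T -> ctr[0]=3
Ev 4: PC=4 idx=0 pred=T actual=T -> ctr[0]=3
Ev 5: PC=4 idx=0 pred=T actual=T -> ctr[0]=3
Ev 6: PC=6 idx=2 pred=T actual=T -> ctr[2]=3
Ev 7: PC=4 idx=0 pred=T actual=N -> ctr[0]=2

Answer: N N T T T T T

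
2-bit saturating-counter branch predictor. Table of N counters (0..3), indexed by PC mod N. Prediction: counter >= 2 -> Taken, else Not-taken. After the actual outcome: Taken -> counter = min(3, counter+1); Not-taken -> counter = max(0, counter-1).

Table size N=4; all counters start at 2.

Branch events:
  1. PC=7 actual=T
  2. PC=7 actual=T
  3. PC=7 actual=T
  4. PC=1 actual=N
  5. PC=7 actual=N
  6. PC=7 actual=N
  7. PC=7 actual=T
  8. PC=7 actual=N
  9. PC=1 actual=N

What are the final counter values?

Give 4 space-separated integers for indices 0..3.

Ev 1: PC=7 idx=3 pred=T actual=T -> ctr[3]=3
Ev 2: PC=7 idx=3 pred=T actual=T -> ctr[3]=3
Ev 3: PC=7 idx=3 pred=T actual=T -> ctr[3]=3
Ev 4: PC=1 idx=1 pred=T actual=N -> ctr[1]=1
Ev 5: PC=7 idx=3 pred=T actual=N -> ctr[3]=2
Ev 6: PC=7 idx=3 pred=T actual=N -> ctr[3]=1
Ev 7: PC=7 idx=3 pred=N actual=T -> ctr[3]=2
Ev 8: PC=7 idx=3 pred=T actual=N -> ctr[3]=1
Ev 9: PC=1 idx=1 pred=N actual=N -> ctr[1]=0

Answer: 2 0 2 1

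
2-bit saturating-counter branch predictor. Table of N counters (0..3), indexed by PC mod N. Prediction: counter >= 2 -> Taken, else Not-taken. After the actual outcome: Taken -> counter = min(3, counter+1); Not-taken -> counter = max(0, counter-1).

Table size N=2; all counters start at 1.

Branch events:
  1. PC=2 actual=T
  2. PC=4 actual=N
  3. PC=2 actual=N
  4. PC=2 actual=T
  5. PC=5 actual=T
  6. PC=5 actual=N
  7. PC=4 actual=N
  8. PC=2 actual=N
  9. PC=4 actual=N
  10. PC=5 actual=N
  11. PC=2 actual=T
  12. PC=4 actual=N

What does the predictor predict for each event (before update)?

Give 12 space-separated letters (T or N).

Ev 1: PC=2 idx=0 pred=N actual=T -> ctr[0]=2
Ev 2: PC=4 idx=0 pred=T actual=N -> ctr[0]=1
Ev 3: PC=2 idx=0 pred=N actual=N -> ctr[0]=0
Ev 4: PC=2 idx=0 pred=N actual=T -> ctr[0]=1
Ev 5: PC=5 idx=1 pred=N actual=T -> ctr[1]=2
Ev 6: PC=5 idx=1 pred=T actual=N -> ctr[1]=1
Ev 7: PC=4 idx=0 pred=N actual=N -> ctr[0]=0
Ev 8: PC=2 idx=0 pred=N actual=N -> ctr[0]=0
Ev 9: PC=4 idx=0 pred=N actual=N -> ctr[0]=0
Ev 10: PC=5 idx=1 pred=N actual=N -> ctr[1]=0
Ev 11: PC=2 idx=0 pred=N actual=T -> ctr[0]=1
Ev 12: PC=4 idx=0 pred=N actual=N -> ctr[0]=0

Answer: N T N N N T N N N N N N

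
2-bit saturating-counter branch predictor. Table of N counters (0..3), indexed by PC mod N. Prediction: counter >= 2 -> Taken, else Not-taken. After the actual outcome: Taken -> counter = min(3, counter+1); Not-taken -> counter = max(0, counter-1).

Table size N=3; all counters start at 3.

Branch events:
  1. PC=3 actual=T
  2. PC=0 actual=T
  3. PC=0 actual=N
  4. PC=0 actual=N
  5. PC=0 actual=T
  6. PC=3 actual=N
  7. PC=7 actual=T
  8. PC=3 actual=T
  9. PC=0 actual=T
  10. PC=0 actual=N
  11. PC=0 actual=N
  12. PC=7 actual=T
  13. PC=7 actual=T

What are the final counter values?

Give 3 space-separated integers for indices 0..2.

Ev 1: PC=3 idx=0 pred=T actual=T -> ctr[0]=3
Ev 2: PC=0 idx=0 pred=T actual=T -> ctr[0]=3
Ev 3: PC=0 idx=0 pred=T actual=N -> ctr[0]=2
Ev 4: PC=0 idx=0 pred=T actual=N -> ctr[0]=1
Ev 5: PC=0 idx=0 pred=N actual=T -> ctr[0]=2
Ev 6: PC=3 idx=0 pred=T actual=N -> ctr[0]=1
Ev 7: PC=7 idx=1 pred=T actual=T -> ctr[1]=3
Ev 8: PC=3 idx=0 pred=N actual=T -> ctr[0]=2
Ev 9: PC=0 idx=0 pred=T actual=T -> ctr[0]=3
Ev 10: PC=0 idx=0 pred=T actual=N -> ctr[0]=2
Ev 11: PC=0 idx=0 pred=T actual=N -> ctr[0]=1
Ev 12: PC=7 idx=1 pred=T actual=T -> ctr[1]=3
Ev 13: PC=7 idx=1 pred=T actual=T -> ctr[1]=3

Answer: 1 3 3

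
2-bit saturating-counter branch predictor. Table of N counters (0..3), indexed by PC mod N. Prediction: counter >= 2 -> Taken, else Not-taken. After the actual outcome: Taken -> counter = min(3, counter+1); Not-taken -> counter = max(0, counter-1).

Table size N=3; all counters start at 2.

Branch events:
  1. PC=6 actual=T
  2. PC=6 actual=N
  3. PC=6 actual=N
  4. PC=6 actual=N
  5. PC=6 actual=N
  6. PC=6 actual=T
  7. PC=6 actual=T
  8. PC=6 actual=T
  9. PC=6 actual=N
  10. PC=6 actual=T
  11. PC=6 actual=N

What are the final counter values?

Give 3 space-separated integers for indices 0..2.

Answer: 2 2 2

Derivation:
Ev 1: PC=6 idx=0 pred=T actual=T -> ctr[0]=3
Ev 2: PC=6 idx=0 pred=T actual=N -> ctr[0]=2
Ev 3: PC=6 idx=0 pred=T actual=N -> ctr[0]=1
Ev 4: PC=6 idx=0 pred=N actual=N -> ctr[0]=0
Ev 5: PC=6 idx=0 pred=N actual=N -> ctr[0]=0
Ev 6: PC=6 idx=0 pred=N actual=T -> ctr[0]=1
Ev 7: PC=6 idx=0 pred=N actual=T -> ctr[0]=2
Ev 8: PC=6 idx=0 pred=T actual=T -> ctr[0]=3
Ev 9: PC=6 idx=0 pred=T actual=N -> ctr[0]=2
Ev 10: PC=6 idx=0 pred=T actual=T -> ctr[0]=3
Ev 11: PC=6 idx=0 pred=T actual=N -> ctr[0]=2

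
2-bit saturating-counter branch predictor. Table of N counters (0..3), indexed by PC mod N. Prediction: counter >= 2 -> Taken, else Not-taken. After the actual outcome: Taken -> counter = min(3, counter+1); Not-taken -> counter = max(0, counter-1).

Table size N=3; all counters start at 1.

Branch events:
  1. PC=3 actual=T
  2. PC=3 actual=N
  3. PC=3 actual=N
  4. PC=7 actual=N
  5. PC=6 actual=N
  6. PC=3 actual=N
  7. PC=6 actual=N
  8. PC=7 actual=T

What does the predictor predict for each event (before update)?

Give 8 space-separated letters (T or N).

Ev 1: PC=3 idx=0 pred=N actual=T -> ctr[0]=2
Ev 2: PC=3 idx=0 pred=T actual=N -> ctr[0]=1
Ev 3: PC=3 idx=0 pred=N actual=N -> ctr[0]=0
Ev 4: PC=7 idx=1 pred=N actual=N -> ctr[1]=0
Ev 5: PC=6 idx=0 pred=N actual=N -> ctr[0]=0
Ev 6: PC=3 idx=0 pred=N actual=N -> ctr[0]=0
Ev 7: PC=6 idx=0 pred=N actual=N -> ctr[0]=0
Ev 8: PC=7 idx=1 pred=N actual=T -> ctr[1]=1

Answer: N T N N N N N N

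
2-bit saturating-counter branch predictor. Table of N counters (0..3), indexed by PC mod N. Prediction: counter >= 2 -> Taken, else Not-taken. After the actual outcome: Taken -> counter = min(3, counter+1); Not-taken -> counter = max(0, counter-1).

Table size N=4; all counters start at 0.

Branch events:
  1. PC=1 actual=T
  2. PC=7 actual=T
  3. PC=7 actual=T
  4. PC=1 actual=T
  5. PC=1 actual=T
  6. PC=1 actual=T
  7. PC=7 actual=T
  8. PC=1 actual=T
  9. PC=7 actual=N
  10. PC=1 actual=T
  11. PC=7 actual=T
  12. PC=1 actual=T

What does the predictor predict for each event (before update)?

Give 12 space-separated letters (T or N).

Answer: N N N N T T T T T T T T

Derivation:
Ev 1: PC=1 idx=1 pred=N actual=T -> ctr[1]=1
Ev 2: PC=7 idx=3 pred=N actual=T -> ctr[3]=1
Ev 3: PC=7 idx=3 pred=N actual=T -> ctr[3]=2
Ev 4: PC=1 idx=1 pred=N actual=T -> ctr[1]=2
Ev 5: PC=1 idx=1 pred=T actual=T -> ctr[1]=3
Ev 6: PC=1 idx=1 pred=T actual=T -> ctr[1]=3
Ev 7: PC=7 idx=3 pred=T actual=T -> ctr[3]=3
Ev 8: PC=1 idx=1 pred=T actual=T -> ctr[1]=3
Ev 9: PC=7 idx=3 pred=T actual=N -> ctr[3]=2
Ev 10: PC=1 idx=1 pred=T actual=T -> ctr[1]=3
Ev 11: PC=7 idx=3 pred=T actual=T -> ctr[3]=3
Ev 12: PC=1 idx=1 pred=T actual=T -> ctr[1]=3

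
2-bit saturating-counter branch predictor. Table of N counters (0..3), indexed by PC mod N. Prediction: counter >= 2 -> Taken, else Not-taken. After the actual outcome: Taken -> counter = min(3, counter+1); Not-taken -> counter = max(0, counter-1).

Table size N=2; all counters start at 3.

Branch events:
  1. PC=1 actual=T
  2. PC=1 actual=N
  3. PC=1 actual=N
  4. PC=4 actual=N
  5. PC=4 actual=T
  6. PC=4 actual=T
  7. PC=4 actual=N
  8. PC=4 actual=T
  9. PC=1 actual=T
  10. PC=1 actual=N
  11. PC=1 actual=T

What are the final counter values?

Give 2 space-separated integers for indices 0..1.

Answer: 3 2

Derivation:
Ev 1: PC=1 idx=1 pred=T actual=T -> ctr[1]=3
Ev 2: PC=1 idx=1 pred=T actual=N -> ctr[1]=2
Ev 3: PC=1 idx=1 pred=T actual=N -> ctr[1]=1
Ev 4: PC=4 idx=0 pred=T actual=N -> ctr[0]=2
Ev 5: PC=4 idx=0 pred=T actual=T -> ctr[0]=3
Ev 6: PC=4 idx=0 pred=T actual=T -> ctr[0]=3
Ev 7: PC=4 idx=0 pred=T actual=N -> ctr[0]=2
Ev 8: PC=4 idx=0 pred=T actual=T -> ctr[0]=3
Ev 9: PC=1 idx=1 pred=N actual=T -> ctr[1]=2
Ev 10: PC=1 idx=1 pred=T actual=N -> ctr[1]=1
Ev 11: PC=1 idx=1 pred=N actual=T -> ctr[1]=2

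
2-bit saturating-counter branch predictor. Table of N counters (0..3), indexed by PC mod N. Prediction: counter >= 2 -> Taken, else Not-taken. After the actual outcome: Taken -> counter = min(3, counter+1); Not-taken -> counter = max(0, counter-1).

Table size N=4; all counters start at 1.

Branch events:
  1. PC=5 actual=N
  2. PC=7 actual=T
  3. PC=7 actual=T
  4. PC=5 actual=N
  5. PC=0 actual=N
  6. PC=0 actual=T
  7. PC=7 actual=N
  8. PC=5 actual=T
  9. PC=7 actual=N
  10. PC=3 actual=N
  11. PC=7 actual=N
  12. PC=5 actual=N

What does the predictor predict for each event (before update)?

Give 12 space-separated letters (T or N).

Ev 1: PC=5 idx=1 pred=N actual=N -> ctr[1]=0
Ev 2: PC=7 idx=3 pred=N actual=T -> ctr[3]=2
Ev 3: PC=7 idx=3 pred=T actual=T -> ctr[3]=3
Ev 4: PC=5 idx=1 pred=N actual=N -> ctr[1]=0
Ev 5: PC=0 idx=0 pred=N actual=N -> ctr[0]=0
Ev 6: PC=0 idx=0 pred=N actual=T -> ctr[0]=1
Ev 7: PC=7 idx=3 pred=T actual=N -> ctr[3]=2
Ev 8: PC=5 idx=1 pred=N actual=T -> ctr[1]=1
Ev 9: PC=7 idx=3 pred=T actual=N -> ctr[3]=1
Ev 10: PC=3 idx=3 pred=N actual=N -> ctr[3]=0
Ev 11: PC=7 idx=3 pred=N actual=N -> ctr[3]=0
Ev 12: PC=5 idx=1 pred=N actual=N -> ctr[1]=0

Answer: N N T N N N T N T N N N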